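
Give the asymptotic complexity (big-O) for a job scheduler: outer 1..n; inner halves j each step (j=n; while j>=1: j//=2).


Reasoning: n times log n
Complexity: O(n log n)

O(n log n)


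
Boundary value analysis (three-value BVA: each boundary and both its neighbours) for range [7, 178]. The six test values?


Range: [7, 178]
Boundaries: just below min, min, min+1, max-1, max, just above max
Values: [6, 7, 8, 177, 178, 179]

[6, 7, 8, 177, 178, 179]


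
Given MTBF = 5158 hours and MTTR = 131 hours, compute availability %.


Availability = MTBF / (MTBF + MTTR)
Availability = 5158 / (5158 + 131)
Availability = 5158 / 5289
Availability = 97.5232%

97.5232%


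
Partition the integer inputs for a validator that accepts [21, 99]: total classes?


Valid range: [21, 99]
Class 1: x < 21 — invalid
Class 2: 21 ≤ x ≤ 99 — valid
Class 3: x > 99 — invalid
Total equivalence classes: 3

3 equivalence classes


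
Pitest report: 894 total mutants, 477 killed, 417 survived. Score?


Mutation score = killed / total * 100
Mutation score = 477 / 894 * 100
Mutation score = 53.36%

53.36%


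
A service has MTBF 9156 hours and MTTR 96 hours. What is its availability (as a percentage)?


Availability = MTBF / (MTBF + MTTR)
Availability = 9156 / (9156 + 96)
Availability = 9156 / 9252
Availability = 98.9624%

98.9624%


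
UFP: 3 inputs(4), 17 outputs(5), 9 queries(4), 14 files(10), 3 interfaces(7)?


UFP = EI*4 + EO*5 + EQ*4 + ILF*10 + EIF*7
UFP = 3*4 + 17*5 + 9*4 + 14*10 + 3*7
UFP = 12 + 85 + 36 + 140 + 21
UFP = 294

294


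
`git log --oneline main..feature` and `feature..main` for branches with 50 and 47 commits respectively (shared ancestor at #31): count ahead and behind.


Common ancestor: commit #31
feature commits after divergence: 50 - 31 = 19
main commits after divergence: 47 - 31 = 16
feature is 19 commits ahead of main
main is 16 commits ahead of feature

feature ahead: 19, main ahead: 16


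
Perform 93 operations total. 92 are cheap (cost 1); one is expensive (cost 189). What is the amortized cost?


Formula: Amortized cost = Total cost / Operations
Total cost = (92 * 1) + (1 * 189)
Total cost = 92 + 189 = 281
Amortized = 281 / 93 = 3.0215

3.0215


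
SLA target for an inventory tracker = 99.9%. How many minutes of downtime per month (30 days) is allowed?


Formula: allowed downtime = period * (100 - SLA) / 100
Period (month (30 days)) = 43200 minutes
Unavailability fraction = (100 - 99.9) / 100
Allowed downtime = 43200 * (100 - 99.9) / 100
Allowed downtime = 43.2 minutes

43.2 minutes


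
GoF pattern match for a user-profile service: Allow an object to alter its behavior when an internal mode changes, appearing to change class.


This matches the State pattern

State


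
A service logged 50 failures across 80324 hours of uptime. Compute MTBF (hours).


Formula: MTBF = Total operating time / Number of failures
MTBF = 80324 / 50
MTBF = 1606.48 hours

1606.48 hours


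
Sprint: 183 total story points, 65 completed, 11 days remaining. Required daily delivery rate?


Formula: Required rate = Remaining points / Days left
Remaining = 183 - 65 = 118 points
Required rate = 118 / 11 = 10.73 points/day

10.73 points/day


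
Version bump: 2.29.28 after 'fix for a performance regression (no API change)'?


Current: 2.29.28
Change category: 'fix for a performance regression (no API change)' → patch bump
SemVer rule: patch bump → increment PATCH (MAJOR and MINOR unchanged)
New: 2.29.29

2.29.29


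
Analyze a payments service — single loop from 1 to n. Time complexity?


Reasoning: one pass through n items
Complexity: O(n)

O(n)


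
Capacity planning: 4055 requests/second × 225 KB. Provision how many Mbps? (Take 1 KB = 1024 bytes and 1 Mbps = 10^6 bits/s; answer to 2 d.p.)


Formula: Mbps = payload_bytes * RPS * 8 / 1e6
Payload per request = 225 KB = 225 * 1024 = 230400 bytes
Total bytes/sec = 230400 * 4055 = 934272000
Total bits/sec = 934272000 * 8 = 7474176000
Mbps = 7474176000 / 1e6 = 7474.18

7474.18 Mbps


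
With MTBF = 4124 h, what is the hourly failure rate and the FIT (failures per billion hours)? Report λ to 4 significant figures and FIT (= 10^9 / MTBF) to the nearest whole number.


Formula: λ = 1 / MTBF; FIT = λ × 1e9 = 1e9 / MTBF
λ = 1 / 4124 ≈ 2.425e-04 failures/hour
FIT = 1e9 / 4124 ≈ 242483 failures per 1e9 hours (nearest whole number)

λ = 2.425e-04 /h, FIT = 242483


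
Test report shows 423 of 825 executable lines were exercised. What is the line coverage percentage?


Coverage = covered / total * 100
Coverage = 423 / 825 * 100
Coverage = 51.27%

51.27%


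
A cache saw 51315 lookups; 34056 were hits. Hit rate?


Formula: hit rate = hits / (hits + misses) * 100
hit rate = 34056 / (34056 + 17259) * 100
hit rate = 34056 / 51315 * 100
hit rate = 66.37%

66.37%


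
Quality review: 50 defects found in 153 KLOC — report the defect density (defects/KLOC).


Defect density = defects / KLOC
Defect density = 50 / 153
Defect density = 0.327 defects/KLOC

0.327 defects/KLOC


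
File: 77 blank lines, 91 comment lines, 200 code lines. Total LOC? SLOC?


Total LOC = blank + comment + code
Total LOC = 77 + 91 + 200 = 368
SLOC (source only) = code = 200

Total LOC: 368, SLOC: 200


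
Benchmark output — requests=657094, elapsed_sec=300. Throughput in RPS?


Formula: throughput = requests / seconds
throughput = 657094 / 300
throughput = 2190.31 requests/second

2190.31 requests/second


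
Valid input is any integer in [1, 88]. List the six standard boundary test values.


Range: [1, 88]
Boundaries: just below min, min, min+1, max-1, max, just above max
Values: [0, 1, 2, 87, 88, 89]

[0, 1, 2, 87, 88, 89]


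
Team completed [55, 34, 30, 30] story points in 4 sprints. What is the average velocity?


Formula: Avg velocity = Total points / Number of sprints
Points: [55, 34, 30, 30]
Sum = 55 + 34 + 30 + 30 = 149
Avg velocity = 149 / 4 = 37.25 points/sprint

37.25 points/sprint


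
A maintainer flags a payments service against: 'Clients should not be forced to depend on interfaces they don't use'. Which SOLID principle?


This describes the Interface Segregation Principle (ISP)

Interface Segregation Principle (ISP)


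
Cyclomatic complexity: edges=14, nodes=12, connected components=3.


Formula: V(G) = E - N + 2P
V(G) = 14 - 12 + 2*3
V(G) = 2 + 6
V(G) = 8

8


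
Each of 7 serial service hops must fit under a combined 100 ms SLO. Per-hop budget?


Formula: per_stage = total_budget / stages
per_stage = 100 / 7
per_stage = 14.29 ms

14.29 ms


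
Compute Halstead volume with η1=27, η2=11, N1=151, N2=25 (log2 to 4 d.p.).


Formula: V = N * log2(η), where N = N1 + N2 and η = η1 + η2
η = 27 + 11 = 38
N = 151 + 25 = 176
log2(38) ≈ 5.2479
V = 176 * 5.2479 = 923.63

923.63


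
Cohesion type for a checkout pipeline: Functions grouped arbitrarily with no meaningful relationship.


Reasoning: Worst: random grouping
Type: Coincidental cohesion

Coincidental cohesion


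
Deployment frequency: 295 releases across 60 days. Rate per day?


Formula: deployments per day = releases / days
= 295 / 60
= 4.917 deploys/day
(equivalently, 34.42 deploys/week)

4.917 deploys/day


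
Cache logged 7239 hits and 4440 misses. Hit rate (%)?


Formula: hit rate = hits / (hits + misses) * 100
hit rate = 7239 / (7239 + 4440) * 100
hit rate = 7239 / 11679 * 100
hit rate = 61.98%

61.98%


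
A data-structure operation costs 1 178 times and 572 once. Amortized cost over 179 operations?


Formula: Amortized cost = Total cost / Operations
Total cost = (178 * 1) + (1 * 572)
Total cost = 178 + 572 = 750
Amortized = 750 / 179 = 4.1899

4.1899


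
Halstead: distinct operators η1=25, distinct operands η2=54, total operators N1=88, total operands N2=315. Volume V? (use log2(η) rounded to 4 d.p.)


Formula: V = N * log2(η), where N = N1 + N2 and η = η1 + η2
η = 25 + 54 = 79
N = 88 + 315 = 403
log2(79) ≈ 6.3038
V = 403 * 6.3038 = 2540.43

2540.43


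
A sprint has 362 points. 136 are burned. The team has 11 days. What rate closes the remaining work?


Formula: Required rate = Remaining points / Days left
Remaining = 362 - 136 = 226 points
Required rate = 226 / 11 = 20.55 points/day

20.55 points/day


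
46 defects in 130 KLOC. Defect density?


Defect density = defects / KLOC
Defect density = 46 / 130
Defect density = 0.354 defects/KLOC

0.354 defects/KLOC


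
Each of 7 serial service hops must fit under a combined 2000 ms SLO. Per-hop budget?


Formula: per_stage = total_budget / stages
per_stage = 2000 / 7
per_stage = 285.71 ms

285.71 ms


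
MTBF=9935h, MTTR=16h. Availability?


Availability = MTBF / (MTBF + MTTR)
Availability = 9935 / (9935 + 16)
Availability = 9935 / 9951
Availability = 99.8392%

99.8392%


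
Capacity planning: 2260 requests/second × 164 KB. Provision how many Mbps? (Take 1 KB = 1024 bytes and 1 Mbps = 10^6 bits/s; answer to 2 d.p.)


Formula: Mbps = payload_bytes * RPS * 8 / 1e6
Payload per request = 164 KB = 164 * 1024 = 167936 bytes
Total bytes/sec = 167936 * 2260 = 379535360
Total bits/sec = 379535360 * 8 = 3036282880
Mbps = 3036282880 / 1e6 = 3036.28

3036.28 Mbps


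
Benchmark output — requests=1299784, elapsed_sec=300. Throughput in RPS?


Formula: throughput = requests / seconds
throughput = 1299784 / 300
throughput = 4332.61 requests/second

4332.61 requests/second


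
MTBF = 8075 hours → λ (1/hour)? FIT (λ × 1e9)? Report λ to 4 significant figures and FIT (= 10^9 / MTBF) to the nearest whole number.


Formula: λ = 1 / MTBF; FIT = λ × 1e9 = 1e9 / MTBF
λ = 1 / 8075 ≈ 1.238e-04 failures/hour
FIT = 1e9 / 8075 ≈ 123839 failures per 1e9 hours (nearest whole number)

λ = 1.238e-04 /h, FIT = 123839


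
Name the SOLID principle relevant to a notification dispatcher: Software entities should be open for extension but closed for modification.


This describes the Open/Closed Principle (OCP)

Open/Closed Principle (OCP)


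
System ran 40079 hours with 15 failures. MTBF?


Formula: MTBF = Total operating time / Number of failures
MTBF = 40079 / 15
MTBF = 2671.93 hours

2671.93 hours


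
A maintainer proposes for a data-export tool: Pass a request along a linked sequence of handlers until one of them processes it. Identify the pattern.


This matches the Chain of Responsibility pattern

Chain of Responsibility


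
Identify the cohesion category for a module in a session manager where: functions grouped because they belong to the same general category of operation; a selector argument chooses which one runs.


Reasoning: Grouped by category of activity, not by data or sequence
Type: Logical cohesion

Logical cohesion


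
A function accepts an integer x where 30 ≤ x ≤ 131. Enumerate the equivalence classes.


Valid range: [30, 131]
Class 1: x < 30 — invalid
Class 2: 30 ≤ x ≤ 131 — valid
Class 3: x > 131 — invalid
Total equivalence classes: 3

3 equivalence classes


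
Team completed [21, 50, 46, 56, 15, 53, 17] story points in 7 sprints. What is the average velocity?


Formula: Avg velocity = Total points / Number of sprints
Points: [21, 50, 46, 56, 15, 53, 17]
Sum = 21 + 50 + 46 + 56 + 15 + 53 + 17 = 258
Avg velocity = 258 / 7 = 36.86 points/sprint

36.86 points/sprint


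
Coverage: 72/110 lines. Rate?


Coverage = covered / total * 100
Coverage = 72 / 110 * 100
Coverage = 65.45%

65.45%


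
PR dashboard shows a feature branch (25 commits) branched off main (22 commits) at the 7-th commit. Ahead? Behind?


Common ancestor: commit #7
feature commits after divergence: 25 - 7 = 18
main commits after divergence: 22 - 7 = 15
feature is 18 commits ahead of main
main is 15 commits ahead of feature

feature ahead: 18, main ahead: 15


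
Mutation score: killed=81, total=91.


Mutation score = killed / total * 100
Mutation score = 81 / 91 * 100
Mutation score = 89.01%

89.01%


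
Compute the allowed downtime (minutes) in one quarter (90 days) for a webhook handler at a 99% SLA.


Formula: allowed downtime = period * (100 - SLA) / 100
Period (quarter (90 days)) = 129600 minutes
Unavailability fraction = (100 - 99.0) / 100
Allowed downtime = 129600 * (100 - 99.0) / 100
Allowed downtime = 1296.0 minutes

1296.0 minutes


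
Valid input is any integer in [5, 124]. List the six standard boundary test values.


Range: [5, 124]
Boundaries: just below min, min, min+1, max-1, max, just above max
Values: [4, 5, 6, 123, 124, 125]

[4, 5, 6, 123, 124, 125]


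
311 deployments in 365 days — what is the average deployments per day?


Formula: deployments per day = releases / days
= 311 / 365
= 0.852 deploys/day
(equivalently, 5.96 deploys/week)

0.852 deploys/day


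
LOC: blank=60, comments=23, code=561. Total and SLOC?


Total LOC = blank + comment + code
Total LOC = 60 + 23 + 561 = 644
SLOC (source only) = code = 561

Total LOC: 644, SLOC: 561


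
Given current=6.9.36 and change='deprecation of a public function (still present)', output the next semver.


Current: 6.9.36
Change category: 'deprecation of a public function (still present)' → minor bump
SemVer rule: minor bump → increment MINOR, reset PATCH to 0 (MAJOR unchanged)
New: 6.10.0

6.10.0


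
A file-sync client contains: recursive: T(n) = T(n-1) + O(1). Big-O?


Reasoning: linear recursion with constant work per frame
Complexity: O(n)

O(n)


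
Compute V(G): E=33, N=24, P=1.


Formula: V(G) = E - N + 2P
V(G) = 33 - 24 + 2*1
V(G) = 9 + 2
V(G) = 11

11


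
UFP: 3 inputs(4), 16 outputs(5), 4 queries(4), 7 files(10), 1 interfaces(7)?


UFP = EI*4 + EO*5 + EQ*4 + ILF*10 + EIF*7
UFP = 3*4 + 16*5 + 4*4 + 7*10 + 1*7
UFP = 12 + 80 + 16 + 70 + 7
UFP = 185

185


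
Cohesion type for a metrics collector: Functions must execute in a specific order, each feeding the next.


Reasoning: Output of one is input to next
Type: Sequential cohesion

Sequential cohesion


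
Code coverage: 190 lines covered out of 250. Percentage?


Coverage = covered / total * 100
Coverage = 190 / 250 * 100
Coverage = 76.0%

76.0%


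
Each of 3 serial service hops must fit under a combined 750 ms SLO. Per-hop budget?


Formula: per_stage = total_budget / stages
per_stage = 750 / 3
per_stage = 250.0 ms

250.0 ms


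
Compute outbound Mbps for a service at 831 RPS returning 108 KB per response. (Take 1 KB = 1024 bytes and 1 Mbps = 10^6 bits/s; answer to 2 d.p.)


Formula: Mbps = payload_bytes * RPS * 8 / 1e6
Payload per request = 108 KB = 108 * 1024 = 110592 bytes
Total bytes/sec = 110592 * 831 = 91901952
Total bits/sec = 91901952 * 8 = 735215616
Mbps = 735215616 / 1e6 = 735.22

735.22 Mbps


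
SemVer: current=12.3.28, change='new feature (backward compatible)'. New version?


Current: 12.3.28
Change category: 'new feature (backward compatible)' → minor bump
SemVer rule: minor bump → increment MINOR, reset PATCH to 0 (MAJOR unchanged)
New: 12.4.0

12.4.0


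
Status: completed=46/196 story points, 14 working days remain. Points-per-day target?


Formula: Required rate = Remaining points / Days left
Remaining = 196 - 46 = 150 points
Required rate = 150 / 14 = 10.71 points/day

10.71 points/day


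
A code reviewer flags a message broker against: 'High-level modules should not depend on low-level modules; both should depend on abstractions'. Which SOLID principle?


This describes the Dependency Inversion Principle (DIP)

Dependency Inversion Principle (DIP)


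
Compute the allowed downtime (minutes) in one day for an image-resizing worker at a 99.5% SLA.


Formula: allowed downtime = period * (100 - SLA) / 100
Period (day) = 1440 minutes
Unavailability fraction = (100 - 99.5) / 100
Allowed downtime = 1440 * (100 - 99.5) / 100
Allowed downtime = 7.2 minutes

7.2 minutes


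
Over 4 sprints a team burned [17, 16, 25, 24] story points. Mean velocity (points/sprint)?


Formula: Avg velocity = Total points / Number of sprints
Points: [17, 16, 25, 24]
Sum = 17 + 16 + 25 + 24 = 82
Avg velocity = 82 / 4 = 20.5 points/sprint

20.5 points/sprint


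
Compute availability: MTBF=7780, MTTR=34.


Availability = MTBF / (MTBF + MTTR)
Availability = 7780 / (7780 + 34)
Availability = 7780 / 7814
Availability = 99.5649%

99.5649%


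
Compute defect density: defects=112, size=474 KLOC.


Defect density = defects / KLOC
Defect density = 112 / 474
Defect density = 0.236 defects/KLOC

0.236 defects/KLOC


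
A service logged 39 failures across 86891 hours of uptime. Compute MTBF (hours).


Formula: MTBF = Total operating time / Number of failures
MTBF = 86891 / 39
MTBF = 2227.97 hours

2227.97 hours


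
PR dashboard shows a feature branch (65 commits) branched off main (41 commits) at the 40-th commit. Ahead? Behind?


Common ancestor: commit #40
feature commits after divergence: 65 - 40 = 25
main commits after divergence: 41 - 40 = 1
feature is 25 commits ahead of main
main is 1 commits ahead of feature

feature ahead: 25, main ahead: 1


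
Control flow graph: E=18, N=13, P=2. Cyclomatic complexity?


Formula: V(G) = E - N + 2P
V(G) = 18 - 13 + 2*2
V(G) = 5 + 4
V(G) = 9

9


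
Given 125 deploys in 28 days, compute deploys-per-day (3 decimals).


Formula: deployments per day = releases / days
= 125 / 28
= 4.464 deploys/day
(equivalently, 31.25 deploys/week)

4.464 deploys/day


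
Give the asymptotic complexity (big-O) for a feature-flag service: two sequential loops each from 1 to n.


Reasoning: sequential dominates: O(n) + O(n) = O(n)
Complexity: O(n)

O(n)


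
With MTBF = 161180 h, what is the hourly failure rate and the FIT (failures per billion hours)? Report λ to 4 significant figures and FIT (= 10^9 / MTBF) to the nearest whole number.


Formula: λ = 1 / MTBF; FIT = λ × 1e9 = 1e9 / MTBF
λ = 1 / 161180 ≈ 6.204e-06 failures/hour
FIT = 1e9 / 161180 ≈ 6204 failures per 1e9 hours (nearest whole number)

λ = 6.204e-06 /h, FIT = 6204


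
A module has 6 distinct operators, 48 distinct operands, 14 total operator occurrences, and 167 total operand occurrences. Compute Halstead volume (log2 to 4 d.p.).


Formula: V = N * log2(η), where N = N1 + N2 and η = η1 + η2
η = 6 + 48 = 54
N = 14 + 167 = 181
log2(54) ≈ 5.7549
V = 181 * 5.7549 = 1041.64

1041.64


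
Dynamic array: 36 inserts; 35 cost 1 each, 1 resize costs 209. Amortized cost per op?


Formula: Amortized cost = Total cost / Operations
Total cost = (35 * 1) + (1 * 209)
Total cost = 35 + 209 = 244
Amortized = 244 / 36 = 6.7778

6.7778


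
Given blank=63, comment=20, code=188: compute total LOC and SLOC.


Total LOC = blank + comment + code
Total LOC = 63 + 20 + 188 = 271
SLOC (source only) = code = 188

Total LOC: 271, SLOC: 188


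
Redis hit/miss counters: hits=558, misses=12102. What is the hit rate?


Formula: hit rate = hits / (hits + misses) * 100
hit rate = 558 / (558 + 12102) * 100
hit rate = 558 / 12660 * 100
hit rate = 4.41%

4.41%


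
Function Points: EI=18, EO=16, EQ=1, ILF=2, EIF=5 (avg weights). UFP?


UFP = EI*4 + EO*5 + EQ*4 + ILF*10 + EIF*7
UFP = 18*4 + 16*5 + 1*4 + 2*10 + 5*7
UFP = 72 + 80 + 4 + 20 + 35
UFP = 211

211


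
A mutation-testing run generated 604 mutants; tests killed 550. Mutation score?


Mutation score = killed / total * 100
Mutation score = 550 / 604 * 100
Mutation score = 91.06%

91.06%


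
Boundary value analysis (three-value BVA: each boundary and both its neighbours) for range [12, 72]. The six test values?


Range: [12, 72]
Boundaries: just below min, min, min+1, max-1, max, just above max
Values: [11, 12, 13, 71, 72, 73]

[11, 12, 13, 71, 72, 73]


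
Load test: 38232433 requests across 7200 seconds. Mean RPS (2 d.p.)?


Formula: throughput = requests / seconds
throughput = 38232433 / 7200
throughput = 5310.06 requests/second

5310.06 requests/second


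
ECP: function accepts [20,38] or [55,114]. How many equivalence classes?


Valid ranges: [20,38] and [55,114]
Class 1: x < 20 — invalid
Class 2: 20 ≤ x ≤ 38 — valid
Class 3: 38 < x < 55 — invalid (gap between ranges)
Class 4: 55 ≤ x ≤ 114 — valid
Class 5: x > 114 — invalid
Total equivalence classes: 5

5 equivalence classes


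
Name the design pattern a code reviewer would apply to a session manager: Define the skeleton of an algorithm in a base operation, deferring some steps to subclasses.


This matches the Template Method pattern

Template Method


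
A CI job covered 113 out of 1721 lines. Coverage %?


Coverage = covered / total * 100
Coverage = 113 / 1721 * 100
Coverage = 6.57%

6.57%


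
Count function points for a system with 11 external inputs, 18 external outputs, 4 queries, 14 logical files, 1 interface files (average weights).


UFP = EI*4 + EO*5 + EQ*4 + ILF*10 + EIF*7
UFP = 11*4 + 18*5 + 4*4 + 14*10 + 1*7
UFP = 44 + 90 + 16 + 140 + 7
UFP = 297

297


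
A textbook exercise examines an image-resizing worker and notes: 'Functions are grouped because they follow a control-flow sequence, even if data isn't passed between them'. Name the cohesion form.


Reasoning: Grouped by order of execution within a routine, not by data flow
Type: Procedural cohesion

Procedural cohesion


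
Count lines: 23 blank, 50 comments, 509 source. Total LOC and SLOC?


Total LOC = blank + comment + code
Total LOC = 23 + 50 + 509 = 582
SLOC (source only) = code = 509

Total LOC: 582, SLOC: 509


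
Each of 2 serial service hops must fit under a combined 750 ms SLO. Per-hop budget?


Formula: per_stage = total_budget / stages
per_stage = 750 / 2
per_stage = 375.0 ms

375.0 ms


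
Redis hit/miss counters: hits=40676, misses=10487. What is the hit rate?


Formula: hit rate = hits / (hits + misses) * 100
hit rate = 40676 / (40676 + 10487) * 100
hit rate = 40676 / 51163 * 100
hit rate = 79.5%

79.5%


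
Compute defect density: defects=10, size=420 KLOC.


Defect density = defects / KLOC
Defect density = 10 / 420
Defect density = 0.024 defects/KLOC

0.024 defects/KLOC


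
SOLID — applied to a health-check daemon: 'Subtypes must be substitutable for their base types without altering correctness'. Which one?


This describes the Liskov Substitution Principle (LSP)

Liskov Substitution Principle (LSP)


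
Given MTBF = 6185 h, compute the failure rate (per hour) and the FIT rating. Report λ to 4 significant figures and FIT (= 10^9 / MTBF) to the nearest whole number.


Formula: λ = 1 / MTBF; FIT = λ × 1e9 = 1e9 / MTBF
λ = 1 / 6185 ≈ 1.617e-04 failures/hour
FIT = 1e9 / 6185 ≈ 161681 failures per 1e9 hours (nearest whole number)

λ = 1.617e-04 /h, FIT = 161681


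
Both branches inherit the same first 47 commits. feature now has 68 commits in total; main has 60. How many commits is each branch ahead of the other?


Common ancestor: commit #47
feature commits after divergence: 68 - 47 = 21
main commits after divergence: 60 - 47 = 13
feature is 21 commits ahead of main
main is 13 commits ahead of feature

feature ahead: 21, main ahead: 13


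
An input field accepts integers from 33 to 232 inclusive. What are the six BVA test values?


Range: [33, 232]
Boundaries: just below min, min, min+1, max-1, max, just above max
Values: [32, 33, 34, 231, 232, 233]

[32, 33, 34, 231, 232, 233]


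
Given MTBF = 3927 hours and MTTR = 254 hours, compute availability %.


Availability = MTBF / (MTBF + MTTR)
Availability = 3927 / (3927 + 254)
Availability = 3927 / 4181
Availability = 93.9249%

93.9249%


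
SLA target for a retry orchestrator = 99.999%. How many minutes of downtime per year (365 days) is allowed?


Formula: allowed downtime = period * (100 - SLA) / 100
Period (year (365 days)) = 525600 minutes
Unavailability fraction = (100 - 99.999) / 100
Allowed downtime = 525600 * (100 - 99.999) / 100
Allowed downtime = 5.256 minutes

5.256 minutes


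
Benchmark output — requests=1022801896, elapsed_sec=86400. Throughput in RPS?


Formula: throughput = requests / seconds
throughput = 1022801896 / 86400
throughput = 11837.98 requests/second

11837.98 requests/second


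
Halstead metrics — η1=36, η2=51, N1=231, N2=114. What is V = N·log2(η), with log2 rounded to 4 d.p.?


Formula: V = N * log2(η), where N = N1 + N2 and η = η1 + η2
η = 36 + 51 = 87
N = 231 + 114 = 345
log2(87) ≈ 6.4429
V = 345 * 6.4429 = 2222.80

2222.80


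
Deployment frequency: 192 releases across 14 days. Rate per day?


Formula: deployments per day = releases / days
= 192 / 14
= 13.714 deploys/day
(equivalently, 96.0 deploys/week)

13.714 deploys/day


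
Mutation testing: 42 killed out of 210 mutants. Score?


Mutation score = killed / total * 100
Mutation score = 42 / 210 * 100
Mutation score = 20.0%

20.0%


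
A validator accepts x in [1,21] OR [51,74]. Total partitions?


Valid ranges: [1,21] and [51,74]
Class 1: x < 1 — invalid
Class 2: 1 ≤ x ≤ 21 — valid
Class 3: 21 < x < 51 — invalid (gap between ranges)
Class 4: 51 ≤ x ≤ 74 — valid
Class 5: x > 74 — invalid
Total equivalence classes: 5

5 equivalence classes


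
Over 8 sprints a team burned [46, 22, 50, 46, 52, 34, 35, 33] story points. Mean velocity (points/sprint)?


Formula: Avg velocity = Total points / Number of sprints
Points: [46, 22, 50, 46, 52, 34, 35, 33]
Sum = 46 + 22 + 50 + 46 + 52 + 34 + 35 + 33 = 318
Avg velocity = 318 / 8 = 39.75 points/sprint

39.75 points/sprint


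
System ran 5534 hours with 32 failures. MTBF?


Formula: MTBF = Total operating time / Number of failures
MTBF = 5534 / 32
MTBF = 172.94 hours

172.94 hours


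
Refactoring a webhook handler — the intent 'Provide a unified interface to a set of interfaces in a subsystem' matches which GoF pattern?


This matches the Facade pattern

Facade


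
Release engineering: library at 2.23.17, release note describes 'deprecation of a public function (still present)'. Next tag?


Current: 2.23.17
Change category: 'deprecation of a public function (still present)' → minor bump
SemVer rule: minor bump → increment MINOR, reset PATCH to 0 (MAJOR unchanged)
New: 2.24.0

2.24.0


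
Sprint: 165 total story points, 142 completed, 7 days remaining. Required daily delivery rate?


Formula: Required rate = Remaining points / Days left
Remaining = 165 - 142 = 23 points
Required rate = 23 / 7 = 3.29 points/day

3.29 points/day


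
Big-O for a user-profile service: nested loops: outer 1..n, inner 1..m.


Reasoning: product of independent bounds
Complexity: O(n*m)

O(n*m)


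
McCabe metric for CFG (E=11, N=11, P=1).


Formula: V(G) = E - N + 2P
V(G) = 11 - 11 + 2*1
V(G) = 0 + 2
V(G) = 2

2


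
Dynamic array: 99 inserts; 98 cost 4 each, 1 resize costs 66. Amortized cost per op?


Formula: Amortized cost = Total cost / Operations
Total cost = (98 * 4) + (1 * 66)
Total cost = 392 + 66 = 458
Amortized = 458 / 99 = 4.6263

4.6263


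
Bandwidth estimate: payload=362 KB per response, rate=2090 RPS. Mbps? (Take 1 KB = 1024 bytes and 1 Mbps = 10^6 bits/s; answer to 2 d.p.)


Formula: Mbps = payload_bytes * RPS * 8 / 1e6
Payload per request = 362 KB = 362 * 1024 = 370688 bytes
Total bytes/sec = 370688 * 2090 = 774737920
Total bits/sec = 774737920 * 8 = 6197903360
Mbps = 6197903360 / 1e6 = 6197.9

6197.9 Mbps


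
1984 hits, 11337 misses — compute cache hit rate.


Formula: hit rate = hits / (hits + misses) * 100
hit rate = 1984 / (1984 + 11337) * 100
hit rate = 1984 / 13321 * 100
hit rate = 14.89%

14.89%


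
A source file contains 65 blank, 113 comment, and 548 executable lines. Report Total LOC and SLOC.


Total LOC = blank + comment + code
Total LOC = 65 + 113 + 548 = 726
SLOC (source only) = code = 548

Total LOC: 726, SLOC: 548


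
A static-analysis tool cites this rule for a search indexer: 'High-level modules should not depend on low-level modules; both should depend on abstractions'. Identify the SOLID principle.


This describes the Dependency Inversion Principle (DIP)

Dependency Inversion Principle (DIP)


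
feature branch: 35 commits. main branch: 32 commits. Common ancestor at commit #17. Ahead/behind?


Common ancestor: commit #17
feature commits after divergence: 35 - 17 = 18
main commits after divergence: 32 - 17 = 15
feature is 18 commits ahead of main
main is 15 commits ahead of feature

feature ahead: 18, main ahead: 15


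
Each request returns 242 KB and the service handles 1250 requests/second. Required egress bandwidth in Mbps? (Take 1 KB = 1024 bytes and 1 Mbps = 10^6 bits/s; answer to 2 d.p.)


Formula: Mbps = payload_bytes * RPS * 8 / 1e6
Payload per request = 242 KB = 242 * 1024 = 247808 bytes
Total bytes/sec = 247808 * 1250 = 309760000
Total bits/sec = 309760000 * 8 = 2478080000
Mbps = 2478080000 / 1e6 = 2478.08

2478.08 Mbps


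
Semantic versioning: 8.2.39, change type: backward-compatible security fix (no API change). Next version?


Current: 8.2.39
Change category: 'backward-compatible security fix (no API change)' → patch bump
SemVer rule: patch bump → increment PATCH (MAJOR and MINOR unchanged)
New: 8.2.40

8.2.40


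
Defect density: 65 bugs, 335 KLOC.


Defect density = defects / KLOC
Defect density = 65 / 335
Defect density = 0.194 defects/KLOC

0.194 defects/KLOC


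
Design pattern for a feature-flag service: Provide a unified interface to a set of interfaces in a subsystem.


This matches the Facade pattern

Facade


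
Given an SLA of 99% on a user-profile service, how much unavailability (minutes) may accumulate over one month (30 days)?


Formula: allowed downtime = period * (100 - SLA) / 100
Period (month (30 days)) = 43200 minutes
Unavailability fraction = (100 - 99.0) / 100
Allowed downtime = 43200 * (100 - 99.0) / 100
Allowed downtime = 432.0 minutes

432.0 minutes


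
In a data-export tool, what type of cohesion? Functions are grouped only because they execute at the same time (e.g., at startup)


Reasoning: Related by timing only
Type: Temporal cohesion

Temporal cohesion


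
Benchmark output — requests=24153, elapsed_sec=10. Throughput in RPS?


Formula: throughput = requests / seconds
throughput = 24153 / 10
throughput = 2415.3 requests/second

2415.3 requests/second


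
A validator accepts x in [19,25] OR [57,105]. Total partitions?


Valid ranges: [19,25] and [57,105]
Class 1: x < 19 — invalid
Class 2: 19 ≤ x ≤ 25 — valid
Class 3: 25 < x < 57 — invalid (gap between ranges)
Class 4: 57 ≤ x ≤ 105 — valid
Class 5: x > 105 — invalid
Total equivalence classes: 5

5 equivalence classes


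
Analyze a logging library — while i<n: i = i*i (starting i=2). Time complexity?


Reasoning: squaring drives double-exponential growth; iterations ~ log log n
Complexity: O(log log n)

O(log log n)


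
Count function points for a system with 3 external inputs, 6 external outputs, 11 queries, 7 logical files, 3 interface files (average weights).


UFP = EI*4 + EO*5 + EQ*4 + ILF*10 + EIF*7
UFP = 3*4 + 6*5 + 11*4 + 7*10 + 3*7
UFP = 12 + 30 + 44 + 70 + 21
UFP = 177

177


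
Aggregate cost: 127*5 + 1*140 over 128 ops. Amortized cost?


Formula: Amortized cost = Total cost / Operations
Total cost = (127 * 5) + (1 * 140)
Total cost = 635 + 140 = 775
Amortized = 775 / 128 = 6.0547

6.0547


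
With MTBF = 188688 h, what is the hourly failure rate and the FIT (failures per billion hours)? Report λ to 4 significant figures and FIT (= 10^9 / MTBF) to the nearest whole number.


Formula: λ = 1 / MTBF; FIT = λ × 1e9 = 1e9 / MTBF
λ = 1 / 188688 ≈ 5.300e-06 failures/hour
FIT = 1e9 / 188688 ≈ 5300 failures per 1e9 hours (nearest whole number)

λ = 5.300e-06 /h, FIT = 5300


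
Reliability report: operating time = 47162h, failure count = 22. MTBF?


Formula: MTBF = Total operating time / Number of failures
MTBF = 47162 / 22
MTBF = 2143.73 hours

2143.73 hours


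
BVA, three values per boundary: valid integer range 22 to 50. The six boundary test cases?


Range: [22, 50]
Boundaries: just below min, min, min+1, max-1, max, just above max
Values: [21, 22, 23, 49, 50, 51]

[21, 22, 23, 49, 50, 51]


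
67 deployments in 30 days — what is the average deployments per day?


Formula: deployments per day = releases / days
= 67 / 30
= 2.233 deploys/day
(equivalently, 15.63 deploys/week)

2.233 deploys/day


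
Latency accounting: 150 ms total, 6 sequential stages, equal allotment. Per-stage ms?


Formula: per_stage = total_budget / stages
per_stage = 150 / 6
per_stage = 25.0 ms

25.0 ms


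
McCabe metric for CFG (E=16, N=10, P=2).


Formula: V(G) = E - N + 2P
V(G) = 16 - 10 + 2*2
V(G) = 6 + 4
V(G) = 10

10


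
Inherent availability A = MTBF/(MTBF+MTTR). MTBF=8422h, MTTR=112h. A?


Availability = MTBF / (MTBF + MTTR)
Availability = 8422 / (8422 + 112)
Availability = 8422 / 8534
Availability = 98.6876%

98.6876%


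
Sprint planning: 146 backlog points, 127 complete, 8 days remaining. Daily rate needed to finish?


Formula: Required rate = Remaining points / Days left
Remaining = 146 - 127 = 19 points
Required rate = 19 / 8 = 2.38 points/day

2.38 points/day


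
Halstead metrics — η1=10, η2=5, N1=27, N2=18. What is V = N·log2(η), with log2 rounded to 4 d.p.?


Formula: V = N * log2(η), where N = N1 + N2 and η = η1 + η2
η = 10 + 5 = 15
N = 27 + 18 = 45
log2(15) ≈ 3.9069
V = 45 * 3.9069 = 175.81

175.81


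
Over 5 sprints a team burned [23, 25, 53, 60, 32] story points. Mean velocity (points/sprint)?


Formula: Avg velocity = Total points / Number of sprints
Points: [23, 25, 53, 60, 32]
Sum = 23 + 25 + 53 + 60 + 32 = 193
Avg velocity = 193 / 5 = 38.6 points/sprint

38.6 points/sprint


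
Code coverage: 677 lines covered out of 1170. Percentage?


Coverage = covered / total * 100
Coverage = 677 / 1170 * 100
Coverage = 57.86%

57.86%


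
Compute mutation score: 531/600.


Mutation score = killed / total * 100
Mutation score = 531 / 600 * 100
Mutation score = 88.5%

88.5%


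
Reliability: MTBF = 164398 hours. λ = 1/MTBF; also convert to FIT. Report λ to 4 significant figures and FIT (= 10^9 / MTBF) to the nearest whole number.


Formula: λ = 1 / MTBF; FIT = λ × 1e9 = 1e9 / MTBF
λ = 1 / 164398 ≈ 6.083e-06 failures/hour
FIT = 1e9 / 164398 ≈ 6083 failures per 1e9 hours (nearest whole number)

λ = 6.083e-06 /h, FIT = 6083


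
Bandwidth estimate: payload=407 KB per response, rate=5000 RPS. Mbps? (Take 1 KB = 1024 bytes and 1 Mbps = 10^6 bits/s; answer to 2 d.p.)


Formula: Mbps = payload_bytes * RPS * 8 / 1e6
Payload per request = 407 KB = 407 * 1024 = 416768 bytes
Total bytes/sec = 416768 * 5000 = 2083840000
Total bits/sec = 2083840000 * 8 = 16670720000
Mbps = 16670720000 / 1e6 = 16670.72

16670.72 Mbps


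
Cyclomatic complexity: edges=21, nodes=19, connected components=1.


Formula: V(G) = E - N + 2P
V(G) = 21 - 19 + 2*1
V(G) = 2 + 2
V(G) = 4

4


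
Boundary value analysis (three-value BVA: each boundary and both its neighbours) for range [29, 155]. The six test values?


Range: [29, 155]
Boundaries: just below min, min, min+1, max-1, max, just above max
Values: [28, 29, 30, 154, 155, 156]

[28, 29, 30, 154, 155, 156]


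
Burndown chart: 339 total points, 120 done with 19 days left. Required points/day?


Formula: Required rate = Remaining points / Days left
Remaining = 339 - 120 = 219 points
Required rate = 219 / 19 = 11.53 points/day

11.53 points/day


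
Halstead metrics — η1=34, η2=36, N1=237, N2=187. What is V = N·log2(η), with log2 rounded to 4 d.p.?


Formula: V = N * log2(η), where N = N1 + N2 and η = η1 + η2
η = 34 + 36 = 70
N = 237 + 187 = 424
log2(70) ≈ 6.1293
V = 424 * 6.1293 = 2598.82

2598.82


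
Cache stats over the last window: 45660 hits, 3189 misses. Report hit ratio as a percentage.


Formula: hit rate = hits / (hits + misses) * 100
hit rate = 45660 / (45660 + 3189) * 100
hit rate = 45660 / 48849 * 100
hit rate = 93.47%

93.47%


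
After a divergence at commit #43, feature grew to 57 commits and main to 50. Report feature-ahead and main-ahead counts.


Common ancestor: commit #43
feature commits after divergence: 57 - 43 = 14
main commits after divergence: 50 - 43 = 7
feature is 14 commits ahead of main
main is 7 commits ahead of feature

feature ahead: 14, main ahead: 7


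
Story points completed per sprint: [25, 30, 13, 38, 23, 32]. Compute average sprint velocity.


Formula: Avg velocity = Total points / Number of sprints
Points: [25, 30, 13, 38, 23, 32]
Sum = 25 + 30 + 13 + 38 + 23 + 32 = 161
Avg velocity = 161 / 6 = 26.83 points/sprint

26.83 points/sprint


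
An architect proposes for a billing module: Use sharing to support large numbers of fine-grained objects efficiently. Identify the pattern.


This matches the Flyweight pattern

Flyweight


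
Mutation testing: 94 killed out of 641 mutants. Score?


Mutation score = killed / total * 100
Mutation score = 94 / 641 * 100
Mutation score = 14.66%

14.66%


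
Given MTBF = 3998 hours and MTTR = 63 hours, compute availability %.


Availability = MTBF / (MTBF + MTTR)
Availability = 3998 / (3998 + 63)
Availability = 3998 / 4061
Availability = 98.4487%

98.4487%


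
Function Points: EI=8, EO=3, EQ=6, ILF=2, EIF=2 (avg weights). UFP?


UFP = EI*4 + EO*5 + EQ*4 + ILF*10 + EIF*7
UFP = 8*4 + 3*5 + 6*4 + 2*10 + 2*7
UFP = 32 + 15 + 24 + 20 + 14
UFP = 105

105


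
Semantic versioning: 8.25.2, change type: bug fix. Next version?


Current: 8.25.2
Change category: 'bug fix' → patch bump
SemVer rule: patch bump → increment PATCH (MAJOR and MINOR unchanged)
New: 8.25.3

8.25.3


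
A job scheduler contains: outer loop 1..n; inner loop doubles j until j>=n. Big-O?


Reasoning: linear outer times logarithmic inner
Complexity: O(n log n)

O(n log n)


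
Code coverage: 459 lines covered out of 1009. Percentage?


Coverage = covered / total * 100
Coverage = 459 / 1009 * 100
Coverage = 45.49%

45.49%


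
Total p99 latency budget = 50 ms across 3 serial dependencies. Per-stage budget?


Formula: per_stage = total_budget / stages
per_stage = 50 / 3
per_stage = 16.67 ms

16.67 ms


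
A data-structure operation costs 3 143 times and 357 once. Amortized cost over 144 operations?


Formula: Amortized cost = Total cost / Operations
Total cost = (143 * 3) + (1 * 357)
Total cost = 429 + 357 = 786
Amortized = 786 / 144 = 5.4583

5.4583


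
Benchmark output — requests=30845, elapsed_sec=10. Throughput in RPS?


Formula: throughput = requests / seconds
throughput = 30845 / 10
throughput = 3084.5 requests/second

3084.5 requests/second


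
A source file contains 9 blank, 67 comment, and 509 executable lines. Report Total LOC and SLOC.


Total LOC = blank + comment + code
Total LOC = 9 + 67 + 509 = 585
SLOC (source only) = code = 509

Total LOC: 585, SLOC: 509


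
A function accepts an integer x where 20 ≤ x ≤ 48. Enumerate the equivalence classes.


Valid range: [20, 48]
Class 1: x < 20 — invalid
Class 2: 20 ≤ x ≤ 48 — valid
Class 3: x > 48 — invalid
Total equivalence classes: 3

3 equivalence classes


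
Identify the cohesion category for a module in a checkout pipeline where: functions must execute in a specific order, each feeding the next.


Reasoning: Output of one is input to next
Type: Sequential cohesion

Sequential cohesion


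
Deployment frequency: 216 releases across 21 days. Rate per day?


Formula: deployments per day = releases / days
= 216 / 21
= 10.286 deploys/day
(equivalently, 72.0 deploys/week)

10.286 deploys/day


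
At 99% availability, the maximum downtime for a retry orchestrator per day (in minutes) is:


Formula: allowed downtime = period * (100 - SLA) / 100
Period (day) = 1440 minutes
Unavailability fraction = (100 - 99.0) / 100
Allowed downtime = 1440 * (100 - 99.0) / 100
Allowed downtime = 14.4 minutes

14.4 minutes
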